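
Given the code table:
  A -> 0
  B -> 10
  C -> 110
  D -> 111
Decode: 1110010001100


Decoding:
111 -> D
0 -> A
0 -> A
10 -> B
0 -> A
0 -> A
110 -> C
0 -> A


Result: DAABAACA


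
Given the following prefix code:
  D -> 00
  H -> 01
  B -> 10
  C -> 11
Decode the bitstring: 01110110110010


Decoding step by step:
Bits 01 -> H
Bits 11 -> C
Bits 01 -> H
Bits 10 -> B
Bits 11 -> C
Bits 00 -> D
Bits 10 -> B


Decoded message: HCHBCDB


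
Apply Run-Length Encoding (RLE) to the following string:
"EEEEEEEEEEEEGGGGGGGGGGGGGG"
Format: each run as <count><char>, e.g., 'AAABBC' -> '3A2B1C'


Scanning runs left to right:
  i=0: run of 'E' x 12 -> '12E'
  i=12: run of 'G' x 14 -> '14G'

RLE = 12E14G


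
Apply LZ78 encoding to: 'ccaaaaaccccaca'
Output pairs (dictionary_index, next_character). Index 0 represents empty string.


LZ78 encoding steps:
Dictionary: {0: ''}
Step 1: w='' (idx 0), next='c' -> output (0, 'c'), add 'c' as idx 1
Step 2: w='c' (idx 1), next='a' -> output (1, 'a'), add 'ca' as idx 2
Step 3: w='' (idx 0), next='a' -> output (0, 'a'), add 'a' as idx 3
Step 4: w='a' (idx 3), next='a' -> output (3, 'a'), add 'aa' as idx 4
Step 5: w='a' (idx 3), next='c' -> output (3, 'c'), add 'ac' as idx 5
Step 6: w='c' (idx 1), next='c' -> output (1, 'c'), add 'cc' as idx 6
Step 7: w='ca' (idx 2), next='c' -> output (2, 'c'), add 'cac' as idx 7
Step 8: w='a' (idx 3), end of input -> output (3, '')


Encoded: [(0, 'c'), (1, 'a'), (0, 'a'), (3, 'a'), (3, 'c'), (1, 'c'), (2, 'c'), (3, '')]


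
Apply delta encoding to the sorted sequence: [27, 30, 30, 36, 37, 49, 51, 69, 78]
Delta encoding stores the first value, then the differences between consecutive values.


First value: 27
Deltas:
  30 - 27 = 3
  30 - 30 = 0
  36 - 30 = 6
  37 - 36 = 1
  49 - 37 = 12
  51 - 49 = 2
  69 - 51 = 18
  78 - 69 = 9


Delta encoded: [27, 3, 0, 6, 1, 12, 2, 18, 9]


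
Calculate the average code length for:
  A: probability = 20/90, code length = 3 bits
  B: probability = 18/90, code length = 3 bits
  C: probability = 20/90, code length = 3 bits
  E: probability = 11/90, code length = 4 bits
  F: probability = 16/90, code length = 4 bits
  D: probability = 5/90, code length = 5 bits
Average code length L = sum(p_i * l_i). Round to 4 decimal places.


Weighted contributions p_i * l_i:
  A: (20/90) * 3 = 60/90
  B: (18/90) * 3 = 54/90
  C: (20/90) * 3 = 60/90
  E: (11/90) * 4 = 44/90
  F: (16/90) * 4 = 64/90
  D: (5/90) * 5 = 25/90
Sum = (60 + 54 + 60 + 44 + 64 + 25)/90 = 307/90

L = 307/90 = 3.4111 bits/symbol


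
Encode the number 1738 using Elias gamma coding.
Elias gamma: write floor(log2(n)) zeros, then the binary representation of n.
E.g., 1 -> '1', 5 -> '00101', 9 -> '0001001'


num_bits = floor(log2(1738)) + 1 = 11
leading_zeros = num_bits - 1 = 10
binary(1738) = 11011001010

Elias gamma(1738) = '0000000000' + '11011001010' = 000000000011011001010 (21 bits)


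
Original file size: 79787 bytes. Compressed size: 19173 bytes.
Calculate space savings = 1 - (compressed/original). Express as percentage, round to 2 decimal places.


ratio = compressed/original = 19173/79787 = 0.240302
savings = 1 - ratio = 1 - 0.240302 = 0.759698
as a percentage: 0.759698 * 100 = 75.97%

Space savings = 1 - 19173/79787 = 75.97%


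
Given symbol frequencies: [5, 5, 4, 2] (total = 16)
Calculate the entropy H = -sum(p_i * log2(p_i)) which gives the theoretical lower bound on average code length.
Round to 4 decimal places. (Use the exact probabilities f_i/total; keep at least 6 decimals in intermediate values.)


Per-symbol terms -p_i * log2(p_i) with p_i = f_i/16:
  p = 5/16 = 0.312500: log2(p) = -1.678072, -p*log2(p) = 0.524397
  p = 5/16 = 0.312500: log2(p) = -1.678072, -p*log2(p) = 0.524397
  p = 4/16 = 0.250000: log2(p) = -2.000000, -p*log2(p) = 0.500000
  p = 2/16 = 0.125000: log2(p) = -3.000000, -p*log2(p) = 0.375000
H = 0.524397 + 0.524397 + 0.500000 + 0.375000 = 1.923794

H = 1.9238 bits/symbol


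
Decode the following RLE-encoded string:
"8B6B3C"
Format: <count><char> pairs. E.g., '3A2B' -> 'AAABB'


Expanding each <count><char> pair:
  8B -> 'BBBBBBBB'
  6B -> 'BBBBBB'
  3C -> 'CCC'

Decoded = BBBBBBBBBBBBBBCCC


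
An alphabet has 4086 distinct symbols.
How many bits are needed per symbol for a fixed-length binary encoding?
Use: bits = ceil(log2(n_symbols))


log2(4086) = 11.9965
Bracket: 2^11 = 2048 < 4086 <= 2^12 = 4096
So ceil(log2(4086)) = 12

bits = ceil(log2(4086)) = ceil(11.9965) = 12 bits


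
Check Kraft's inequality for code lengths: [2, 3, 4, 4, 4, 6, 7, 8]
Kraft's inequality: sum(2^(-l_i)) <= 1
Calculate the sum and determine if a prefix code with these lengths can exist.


Sum = 2^(-2) + 2^(-3) + 2^(-4) + 2^(-4) + 2^(-4) + 2^(-6) + 2^(-7) + 2^(-8)
    = 0.25 + 0.125 + 0.0625 + 0.0625 + 0.0625 + 0.015625 + 0.0078125 + 0.00390625
    = 151/256 = 0.58984375
Since 0.58984375 <= 1, Kraft's inequality IS satisfied.
A prefix code with these lengths CAN exist.

Kraft sum = 0.58984375. Satisfied.


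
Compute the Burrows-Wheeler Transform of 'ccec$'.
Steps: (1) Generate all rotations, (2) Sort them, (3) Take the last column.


Rotations (sorted):
  0: $ccec -> last char: c
  1: c$cce -> last char: e
  2: ccec$ -> last char: $
  3: cec$c -> last char: c
  4: ec$cc -> last char: c


BWT = ce$cc


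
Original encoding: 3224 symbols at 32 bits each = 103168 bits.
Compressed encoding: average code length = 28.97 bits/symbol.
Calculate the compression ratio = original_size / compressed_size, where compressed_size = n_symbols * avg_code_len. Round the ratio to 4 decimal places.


original_size = n_symbols * orig_bits = 3224 * 32 = 103168 bits
compressed_size = n_symbols * avg_code_len = 3224 * 28.97 = 93399.28 bits
ratio = original_size / compressed_size = 103168 / 93399.28 = 1.1046

Compression ratio = 1.1046


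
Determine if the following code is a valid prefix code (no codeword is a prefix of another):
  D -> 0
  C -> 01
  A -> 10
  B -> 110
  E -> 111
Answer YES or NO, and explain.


Checking each pair (does one codeword prefix another?):
  D='0' vs C='01': prefix -- VIOLATION

NO -- this is NOT a valid prefix code. D (0) is a prefix of C (01).


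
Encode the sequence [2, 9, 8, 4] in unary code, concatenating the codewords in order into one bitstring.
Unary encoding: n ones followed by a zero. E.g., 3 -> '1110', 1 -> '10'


Encode each number as n ones followed by a terminating 0:
  2 -> 110 (3 bits)
  9 -> 1111111110 (10 bits)
  8 -> 111111110 (9 bits)
  4 -> 11110 (5 bits)
Total length = 3 + 10 + 9 + 5 = 27 bits.

Unary([2, 9, 8, 4]) = 110111111111011111111011110 (27 bits)


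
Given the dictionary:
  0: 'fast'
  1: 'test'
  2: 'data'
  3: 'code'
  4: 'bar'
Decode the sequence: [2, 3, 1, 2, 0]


Look up each index in the dictionary:
  2 -> 'data'
  3 -> 'code'
  1 -> 'test'
  2 -> 'data'
  0 -> 'fast'

Decoded: "data code test data fast"


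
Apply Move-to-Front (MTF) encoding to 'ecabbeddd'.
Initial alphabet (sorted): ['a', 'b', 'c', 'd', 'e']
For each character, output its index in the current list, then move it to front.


MTF encoding:
'e': index 4 in ['a', 'b', 'c', 'd', 'e'] -> ['e', 'a', 'b', 'c', 'd']
'c': index 3 in ['e', 'a', 'b', 'c', 'd'] -> ['c', 'e', 'a', 'b', 'd']
'a': index 2 in ['c', 'e', 'a', 'b', 'd'] -> ['a', 'c', 'e', 'b', 'd']
'b': index 3 in ['a', 'c', 'e', 'b', 'd'] -> ['b', 'a', 'c', 'e', 'd']
'b': index 0 in ['b', 'a', 'c', 'e', 'd'] -> ['b', 'a', 'c', 'e', 'd']
'e': index 3 in ['b', 'a', 'c', 'e', 'd'] -> ['e', 'b', 'a', 'c', 'd']
'd': index 4 in ['e', 'b', 'a', 'c', 'd'] -> ['d', 'e', 'b', 'a', 'c']
'd': index 0 in ['d', 'e', 'b', 'a', 'c'] -> ['d', 'e', 'b', 'a', 'c']
'd': index 0 in ['d', 'e', 'b', 'a', 'c'] -> ['d', 'e', 'b', 'a', 'c']


Output: [4, 3, 2, 3, 0, 3, 4, 0, 0]


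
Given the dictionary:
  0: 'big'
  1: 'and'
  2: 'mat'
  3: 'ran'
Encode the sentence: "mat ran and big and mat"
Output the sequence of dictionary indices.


Look up each word in the dictionary:
  'mat' -> 2
  'ran' -> 3
  'and' -> 1
  'big' -> 0
  'and' -> 1
  'mat' -> 2

Encoded: [2, 3, 1, 0, 1, 2]


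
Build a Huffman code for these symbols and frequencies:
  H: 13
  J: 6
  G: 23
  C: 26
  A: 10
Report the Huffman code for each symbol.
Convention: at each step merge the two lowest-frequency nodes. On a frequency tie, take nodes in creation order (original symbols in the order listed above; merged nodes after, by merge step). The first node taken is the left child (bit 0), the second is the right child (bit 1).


Huffman tree construction:
Step 1: Merge J(6) + A(10) = 16
Step 2: Merge H(13) + (J+A)(16) = 29
Step 3: Merge G(23) + C(26) = 49
Step 4: Merge (H+(J+A))(29) + (G+C)(49) = 78
Read each symbol's code off the tree from the root (left child = 0, right child = 1).

Codes:
  H: 00 (length 2)
  J: 010 (length 3)
  G: 10 (length 2)
  C: 11 (length 2)
  A: 011 (length 3)
Average code length: 172/78 = 2.2051 bits/symbol


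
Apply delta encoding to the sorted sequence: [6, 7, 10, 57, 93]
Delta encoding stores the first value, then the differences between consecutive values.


First value: 6
Deltas:
  7 - 6 = 1
  10 - 7 = 3
  57 - 10 = 47
  93 - 57 = 36


Delta encoded: [6, 1, 3, 47, 36]


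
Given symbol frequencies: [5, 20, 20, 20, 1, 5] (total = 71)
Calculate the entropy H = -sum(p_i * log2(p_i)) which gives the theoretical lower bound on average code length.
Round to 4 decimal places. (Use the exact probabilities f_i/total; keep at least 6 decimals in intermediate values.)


Per-symbol terms -p_i * log2(p_i) with p_i = f_i/71:
  p = 5/71 = 0.070423: log2(p) = -3.827819, -p*log2(p) = 0.269565
  p = 20/71 = 0.281690: log2(p) = -1.827819, -p*log2(p) = 0.514879
  p = 20/71 = 0.281690: log2(p) = -1.827819, -p*log2(p) = 0.514879
  p = 20/71 = 0.281690: log2(p) = -1.827819, -p*log2(p) = 0.514879
  p = 1/71 = 0.014085: log2(p) = -6.149747, -p*log2(p) = 0.086616
  p = 5/71 = 0.070423: log2(p) = -3.827819, -p*log2(p) = 0.269565
H = 0.269565 + 0.514879 + 0.514879 + 0.514879 + 0.086616 + 0.269565 = 2.170383

H = 2.1704 bits/symbol


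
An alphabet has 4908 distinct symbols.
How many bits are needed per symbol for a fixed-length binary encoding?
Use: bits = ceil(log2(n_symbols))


log2(4908) = 12.2609
Bracket: 2^12 = 4096 < 4908 <= 2^13 = 8192
So ceil(log2(4908)) = 13

bits = ceil(log2(4908)) = ceil(12.2609) = 13 bits


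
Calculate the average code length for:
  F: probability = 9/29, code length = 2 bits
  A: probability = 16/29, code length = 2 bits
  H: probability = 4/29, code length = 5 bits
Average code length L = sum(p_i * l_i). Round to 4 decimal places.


Weighted contributions p_i * l_i:
  F: (9/29) * 2 = 18/29
  A: (16/29) * 2 = 32/29
  H: (4/29) * 5 = 20/29
Sum = (18 + 32 + 20)/29 = 70/29

L = 70/29 = 2.4138 bits/symbol


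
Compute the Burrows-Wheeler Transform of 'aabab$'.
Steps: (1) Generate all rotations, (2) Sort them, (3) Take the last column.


Rotations (sorted):
  0: $aabab -> last char: b
  1: aabab$ -> last char: $
  2: ab$aab -> last char: b
  3: abab$a -> last char: a
  4: b$aaba -> last char: a
  5: bab$aa -> last char: a


BWT = b$baaa


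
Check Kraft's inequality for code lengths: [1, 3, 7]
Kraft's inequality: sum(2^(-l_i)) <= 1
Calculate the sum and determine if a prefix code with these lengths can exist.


Sum = 2^(-1) + 2^(-3) + 2^(-7)
    = 0.5 + 0.125 + 0.0078125
    = 81/128 = 0.6328125
Since 0.6328125 <= 1, Kraft's inequality IS satisfied.
A prefix code with these lengths CAN exist.

Kraft sum = 0.6328125. Satisfied.


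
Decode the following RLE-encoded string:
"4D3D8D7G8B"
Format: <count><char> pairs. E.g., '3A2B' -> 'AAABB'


Expanding each <count><char> pair:
  4D -> 'DDDD'
  3D -> 'DDD'
  8D -> 'DDDDDDDD'
  7G -> 'GGGGGGG'
  8B -> 'BBBBBBBB'

Decoded = DDDDDDDDDDDDDDDGGGGGGGBBBBBBBB


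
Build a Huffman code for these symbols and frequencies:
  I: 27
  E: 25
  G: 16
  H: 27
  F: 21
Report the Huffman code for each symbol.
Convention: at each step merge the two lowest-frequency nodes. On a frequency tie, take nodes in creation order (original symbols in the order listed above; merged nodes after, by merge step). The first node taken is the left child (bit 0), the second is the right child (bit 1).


Huffman tree construction:
Step 1: Merge G(16) + F(21) = 37
Step 2: Merge E(25) + I(27) = 52
Step 3: Merge H(27) + (G+F)(37) = 64
Step 4: Merge (E+I)(52) + (H+(G+F))(64) = 116
Read each symbol's code off the tree from the root (left child = 0, right child = 1).

Codes:
  I: 01 (length 2)
  E: 00 (length 2)
  G: 110 (length 3)
  H: 10 (length 2)
  F: 111 (length 3)
Average code length: 269/116 = 2.3190 bits/symbol


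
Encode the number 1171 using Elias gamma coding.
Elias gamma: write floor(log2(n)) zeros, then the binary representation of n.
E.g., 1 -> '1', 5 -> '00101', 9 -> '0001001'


num_bits = floor(log2(1171)) + 1 = 11
leading_zeros = num_bits - 1 = 10
binary(1171) = 10010010011

Elias gamma(1171) = '0000000000' + '10010010011' = 000000000010010010011 (21 bits)


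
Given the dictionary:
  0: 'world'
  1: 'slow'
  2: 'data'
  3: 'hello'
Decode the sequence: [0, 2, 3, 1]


Look up each index in the dictionary:
  0 -> 'world'
  2 -> 'data'
  3 -> 'hello'
  1 -> 'slow'

Decoded: "world data hello slow"


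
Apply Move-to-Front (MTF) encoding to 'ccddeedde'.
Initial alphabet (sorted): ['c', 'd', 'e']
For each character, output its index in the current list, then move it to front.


MTF encoding:
'c': index 0 in ['c', 'd', 'e'] -> ['c', 'd', 'e']
'c': index 0 in ['c', 'd', 'e'] -> ['c', 'd', 'e']
'd': index 1 in ['c', 'd', 'e'] -> ['d', 'c', 'e']
'd': index 0 in ['d', 'c', 'e'] -> ['d', 'c', 'e']
'e': index 2 in ['d', 'c', 'e'] -> ['e', 'd', 'c']
'e': index 0 in ['e', 'd', 'c'] -> ['e', 'd', 'c']
'd': index 1 in ['e', 'd', 'c'] -> ['d', 'e', 'c']
'd': index 0 in ['d', 'e', 'c'] -> ['d', 'e', 'c']
'e': index 1 in ['d', 'e', 'c'] -> ['e', 'd', 'c']


Output: [0, 0, 1, 0, 2, 0, 1, 0, 1]


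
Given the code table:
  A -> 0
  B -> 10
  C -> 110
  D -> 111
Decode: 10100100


Decoding:
10 -> B
10 -> B
0 -> A
10 -> B
0 -> A


Result: BBABA


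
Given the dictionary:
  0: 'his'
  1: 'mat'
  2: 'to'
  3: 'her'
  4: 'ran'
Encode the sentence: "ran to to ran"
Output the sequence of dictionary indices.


Look up each word in the dictionary:
  'ran' -> 4
  'to' -> 2
  'to' -> 2
  'ran' -> 4

Encoded: [4, 2, 2, 4]


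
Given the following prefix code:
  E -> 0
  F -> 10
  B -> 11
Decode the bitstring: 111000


Decoding step by step:
Bits 11 -> B
Bits 10 -> F
Bits 0 -> E
Bits 0 -> E


Decoded message: BFEE


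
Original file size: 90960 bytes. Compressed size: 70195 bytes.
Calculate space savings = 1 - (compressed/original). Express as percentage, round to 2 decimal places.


ratio = compressed/original = 70195/90960 = 0.771713
savings = 1 - ratio = 1 - 0.771713 = 0.228287
as a percentage: 0.228287 * 100 = 22.83%

Space savings = 1 - 70195/90960 = 22.83%


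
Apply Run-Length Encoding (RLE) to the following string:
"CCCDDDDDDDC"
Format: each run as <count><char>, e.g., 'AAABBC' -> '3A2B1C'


Scanning runs left to right:
  i=0: run of 'C' x 3 -> '3C'
  i=3: run of 'D' x 7 -> '7D'
  i=10: run of 'C' x 1 -> '1C'

RLE = 3C7D1C


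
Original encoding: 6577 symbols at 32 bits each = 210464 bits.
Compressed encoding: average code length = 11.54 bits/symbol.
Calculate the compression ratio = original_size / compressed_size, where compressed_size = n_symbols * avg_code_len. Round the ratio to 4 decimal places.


original_size = n_symbols * orig_bits = 6577 * 32 = 210464 bits
compressed_size = n_symbols * avg_code_len = 6577 * 11.54 = 75898.58 bits
ratio = original_size / compressed_size = 210464 / 75898.58 = 2.773

Compression ratio = 2.773


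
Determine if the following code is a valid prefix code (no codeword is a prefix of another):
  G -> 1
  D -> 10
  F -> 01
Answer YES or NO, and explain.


Checking each pair (does one codeword prefix another?):
  G='1' vs D='10': prefix -- VIOLATION

NO -- this is NOT a valid prefix code. G (1) is a prefix of D (10).


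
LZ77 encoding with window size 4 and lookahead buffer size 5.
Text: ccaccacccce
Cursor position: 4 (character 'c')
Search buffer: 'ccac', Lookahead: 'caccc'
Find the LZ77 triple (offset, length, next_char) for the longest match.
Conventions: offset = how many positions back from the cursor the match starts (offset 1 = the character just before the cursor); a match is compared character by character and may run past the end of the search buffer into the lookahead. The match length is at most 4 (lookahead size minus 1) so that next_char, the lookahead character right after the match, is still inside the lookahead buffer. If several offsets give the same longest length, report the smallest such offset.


Try each offset into the search buffer:
  offset=1 (pos 3, char 'c'): match length 1
  offset=2 (pos 2, char 'a'): match length 0
  offset=3 (pos 1, char 'c'): match length 4
  offset=4 (pos 0, char 'c'): match length 1
Longest match has length 4 at offset 3.
next_char = character at position 4 + 4 = 8 -> 'c'

Best match: offset=3, length=4 (matching 'cacc' starting at position 1)
LZ77 triple: (3, 4, 'c')


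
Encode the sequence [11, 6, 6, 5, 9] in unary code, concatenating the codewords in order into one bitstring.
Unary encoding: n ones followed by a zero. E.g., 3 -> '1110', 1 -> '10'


Encode each number as n ones followed by a terminating 0:
  11 -> 111111111110 (12 bits)
  6 -> 1111110 (7 bits)
  6 -> 1111110 (7 bits)
  5 -> 111110 (6 bits)
  9 -> 1111111110 (10 bits)
Total length = 12 + 7 + 7 + 6 + 10 = 42 bits.

Unary([11, 6, 6, 5, 9]) = 111111111110111111011111101111101111111110 (42 bits)


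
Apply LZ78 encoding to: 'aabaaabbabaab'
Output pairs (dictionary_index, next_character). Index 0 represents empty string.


LZ78 encoding steps:
Dictionary: {0: ''}
Step 1: w='' (idx 0), next='a' -> output (0, 'a'), add 'a' as idx 1
Step 2: w='a' (idx 1), next='b' -> output (1, 'b'), add 'ab' as idx 2
Step 3: w='a' (idx 1), next='a' -> output (1, 'a'), add 'aa' as idx 3
Step 4: w='ab' (idx 2), next='b' -> output (2, 'b'), add 'abb' as idx 4
Step 5: w='ab' (idx 2), next='a' -> output (2, 'a'), add 'aba' as idx 5
Step 6: w='ab' (idx 2), end of input -> output (2, '')


Encoded: [(0, 'a'), (1, 'b'), (1, 'a'), (2, 'b'), (2, 'a'), (2, '')]


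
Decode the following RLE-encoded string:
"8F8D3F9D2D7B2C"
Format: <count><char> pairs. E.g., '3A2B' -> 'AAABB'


Expanding each <count><char> pair:
  8F -> 'FFFFFFFF'
  8D -> 'DDDDDDDD'
  3F -> 'FFF'
  9D -> 'DDDDDDDDD'
  2D -> 'DD'
  7B -> 'BBBBBBB'
  2C -> 'CC'

Decoded = FFFFFFFFDDDDDDDDFFFDDDDDDDDDDDBBBBBBBCC


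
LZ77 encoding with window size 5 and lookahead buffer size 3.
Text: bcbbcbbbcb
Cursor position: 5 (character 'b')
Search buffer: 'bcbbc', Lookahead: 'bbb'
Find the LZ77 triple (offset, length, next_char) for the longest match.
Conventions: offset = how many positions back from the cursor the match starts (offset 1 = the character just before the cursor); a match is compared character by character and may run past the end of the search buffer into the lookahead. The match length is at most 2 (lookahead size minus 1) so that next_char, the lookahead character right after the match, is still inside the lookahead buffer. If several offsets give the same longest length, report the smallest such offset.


Try each offset into the search buffer:
  offset=1 (pos 4, char 'c'): match length 0
  offset=2 (pos 3, char 'b'): match length 1
  offset=3 (pos 2, char 'b'): match length 2
  offset=4 (pos 1, char 'c'): match length 0
  offset=5 (pos 0, char 'b'): match length 1
Longest match has length 2 at offset 3.
next_char = character at position 5 + 2 = 7 -> 'b'

Best match: offset=3, length=2 (matching 'bb' starting at position 2)
LZ77 triple: (3, 2, 'b')


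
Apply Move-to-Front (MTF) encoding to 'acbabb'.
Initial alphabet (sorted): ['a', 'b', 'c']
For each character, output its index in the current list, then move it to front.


MTF encoding:
'a': index 0 in ['a', 'b', 'c'] -> ['a', 'b', 'c']
'c': index 2 in ['a', 'b', 'c'] -> ['c', 'a', 'b']
'b': index 2 in ['c', 'a', 'b'] -> ['b', 'c', 'a']
'a': index 2 in ['b', 'c', 'a'] -> ['a', 'b', 'c']
'b': index 1 in ['a', 'b', 'c'] -> ['b', 'a', 'c']
'b': index 0 in ['b', 'a', 'c'] -> ['b', 'a', 'c']


Output: [0, 2, 2, 2, 1, 0]


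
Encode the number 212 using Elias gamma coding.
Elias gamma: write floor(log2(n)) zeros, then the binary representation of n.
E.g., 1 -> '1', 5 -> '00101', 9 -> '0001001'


num_bits = floor(log2(212)) + 1 = 8
leading_zeros = num_bits - 1 = 7
binary(212) = 11010100

Elias gamma(212) = '0000000' + '11010100' = 000000011010100 (15 bits)


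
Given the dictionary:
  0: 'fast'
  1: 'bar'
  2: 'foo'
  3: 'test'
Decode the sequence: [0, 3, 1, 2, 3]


Look up each index in the dictionary:
  0 -> 'fast'
  3 -> 'test'
  1 -> 'bar'
  2 -> 'foo'
  3 -> 'test'

Decoded: "fast test bar foo test"


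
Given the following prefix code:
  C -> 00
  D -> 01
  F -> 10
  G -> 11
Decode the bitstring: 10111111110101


Decoding step by step:
Bits 10 -> F
Bits 11 -> G
Bits 11 -> G
Bits 11 -> G
Bits 11 -> G
Bits 01 -> D
Bits 01 -> D


Decoded message: FGGGGDD


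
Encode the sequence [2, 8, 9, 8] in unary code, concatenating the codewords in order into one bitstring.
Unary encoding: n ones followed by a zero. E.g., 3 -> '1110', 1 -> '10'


Encode each number as n ones followed by a terminating 0:
  2 -> 110 (3 bits)
  8 -> 111111110 (9 bits)
  9 -> 1111111110 (10 bits)
  8 -> 111111110 (9 bits)
Total length = 3 + 9 + 10 + 9 = 31 bits.

Unary([2, 8, 9, 8]) = 1101111111101111111110111111110 (31 bits)


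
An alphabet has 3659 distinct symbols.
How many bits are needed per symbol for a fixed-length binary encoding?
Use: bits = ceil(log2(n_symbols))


log2(3659) = 11.8372
Bracket: 2^11 = 2048 < 3659 <= 2^12 = 4096
So ceil(log2(3659)) = 12

bits = ceil(log2(3659)) = ceil(11.8372) = 12 bits


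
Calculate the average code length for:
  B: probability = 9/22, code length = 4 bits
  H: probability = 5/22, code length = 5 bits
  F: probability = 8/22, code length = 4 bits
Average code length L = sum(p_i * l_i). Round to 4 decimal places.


Weighted contributions p_i * l_i:
  B: (9/22) * 4 = 36/22
  H: (5/22) * 5 = 25/22
  F: (8/22) * 4 = 32/22
Sum = (36 + 25 + 32)/22 = 93/22

L = 93/22 = 4.2273 bits/symbol


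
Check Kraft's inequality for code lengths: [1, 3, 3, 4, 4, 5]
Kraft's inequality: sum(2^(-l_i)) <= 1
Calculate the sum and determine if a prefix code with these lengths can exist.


Sum = 2^(-1) + 2^(-3) + 2^(-3) + 2^(-4) + 2^(-4) + 2^(-5)
    = 0.5 + 0.125 + 0.125 + 0.0625 + 0.0625 + 0.03125
    = 29/32 = 0.90625
Since 0.90625 <= 1, Kraft's inequality IS satisfied.
A prefix code with these lengths CAN exist.

Kraft sum = 0.90625. Satisfied.


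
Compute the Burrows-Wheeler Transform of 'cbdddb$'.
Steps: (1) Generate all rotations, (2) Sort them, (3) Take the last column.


Rotations (sorted):
  0: $cbdddb -> last char: b
  1: b$cbddd -> last char: d
  2: bdddb$c -> last char: c
  3: cbdddb$ -> last char: $
  4: db$cbdd -> last char: d
  5: ddb$cbd -> last char: d
  6: dddb$cb -> last char: b


BWT = bdc$ddb


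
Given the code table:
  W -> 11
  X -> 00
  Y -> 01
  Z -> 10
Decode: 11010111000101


Decoding:
11 -> W
01 -> Y
01 -> Y
11 -> W
00 -> X
01 -> Y
01 -> Y


Result: WYYWXYY


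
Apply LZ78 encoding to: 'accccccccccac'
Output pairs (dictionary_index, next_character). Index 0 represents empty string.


LZ78 encoding steps:
Dictionary: {0: ''}
Step 1: w='' (idx 0), next='a' -> output (0, 'a'), add 'a' as idx 1
Step 2: w='' (idx 0), next='c' -> output (0, 'c'), add 'c' as idx 2
Step 3: w='c' (idx 2), next='c' -> output (2, 'c'), add 'cc' as idx 3
Step 4: w='cc' (idx 3), next='c' -> output (3, 'c'), add 'ccc' as idx 4
Step 5: w='ccc' (idx 4), next='c' -> output (4, 'c'), add 'cccc' as idx 5
Step 6: w='a' (idx 1), next='c' -> output (1, 'c'), add 'ac' as idx 6


Encoded: [(0, 'a'), (0, 'c'), (2, 'c'), (3, 'c'), (4, 'c'), (1, 'c')]


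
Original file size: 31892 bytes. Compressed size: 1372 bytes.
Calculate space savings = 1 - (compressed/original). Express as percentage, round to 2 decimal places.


ratio = compressed/original = 1372/31892 = 0.04302
savings = 1 - ratio = 1 - 0.04302 = 0.95698
as a percentage: 0.95698 * 100 = 95.7%

Space savings = 1 - 1372/31892 = 95.7%


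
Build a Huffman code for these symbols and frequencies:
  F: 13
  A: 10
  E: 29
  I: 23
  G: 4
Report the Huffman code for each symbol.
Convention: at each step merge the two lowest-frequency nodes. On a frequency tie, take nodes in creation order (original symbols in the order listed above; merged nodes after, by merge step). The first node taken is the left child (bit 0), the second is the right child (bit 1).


Huffman tree construction:
Step 1: Merge G(4) + A(10) = 14
Step 2: Merge F(13) + (G+A)(14) = 27
Step 3: Merge I(23) + (F+(G+A))(27) = 50
Step 4: Merge E(29) + (I+(F+(G+A)))(50) = 79
Read each symbol's code off the tree from the root (left child = 0, right child = 1).

Codes:
  F: 110 (length 3)
  A: 1111 (length 4)
  E: 0 (length 1)
  I: 10 (length 2)
  G: 1110 (length 4)
Average code length: 170/79 = 2.1519 bits/symbol


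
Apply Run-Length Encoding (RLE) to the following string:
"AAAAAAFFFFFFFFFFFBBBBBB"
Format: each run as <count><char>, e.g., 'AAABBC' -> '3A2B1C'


Scanning runs left to right:
  i=0: run of 'A' x 6 -> '6A'
  i=6: run of 'F' x 11 -> '11F'
  i=17: run of 'B' x 6 -> '6B'

RLE = 6A11F6B


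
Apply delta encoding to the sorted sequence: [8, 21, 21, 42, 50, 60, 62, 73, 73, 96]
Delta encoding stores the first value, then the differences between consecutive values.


First value: 8
Deltas:
  21 - 8 = 13
  21 - 21 = 0
  42 - 21 = 21
  50 - 42 = 8
  60 - 50 = 10
  62 - 60 = 2
  73 - 62 = 11
  73 - 73 = 0
  96 - 73 = 23


Delta encoded: [8, 13, 0, 21, 8, 10, 2, 11, 0, 23]


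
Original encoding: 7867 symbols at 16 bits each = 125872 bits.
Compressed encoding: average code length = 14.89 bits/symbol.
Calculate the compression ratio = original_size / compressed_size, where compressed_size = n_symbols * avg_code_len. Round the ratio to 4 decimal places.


original_size = n_symbols * orig_bits = 7867 * 16 = 125872 bits
compressed_size = n_symbols * avg_code_len = 7867 * 14.89 = 117139.63 bits
ratio = original_size / compressed_size = 125872 / 117139.63 = 1.0745

Compression ratio = 1.0745


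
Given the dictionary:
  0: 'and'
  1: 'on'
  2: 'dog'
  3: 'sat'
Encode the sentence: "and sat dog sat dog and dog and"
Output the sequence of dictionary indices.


Look up each word in the dictionary:
  'and' -> 0
  'sat' -> 3
  'dog' -> 2
  'sat' -> 3
  'dog' -> 2
  'and' -> 0
  'dog' -> 2
  'and' -> 0

Encoded: [0, 3, 2, 3, 2, 0, 2, 0]


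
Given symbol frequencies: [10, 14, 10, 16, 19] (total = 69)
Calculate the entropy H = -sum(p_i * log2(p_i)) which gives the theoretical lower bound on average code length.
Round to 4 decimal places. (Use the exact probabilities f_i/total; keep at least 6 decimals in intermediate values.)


Per-symbol terms -p_i * log2(p_i) with p_i = f_i/69:
  p = 10/69 = 0.144928: log2(p) = -2.786596, -p*log2(p) = 0.403855
  p = 14/69 = 0.202899: log2(p) = -2.301170, -p*log2(p) = 0.466904
  p = 10/69 = 0.144928: log2(p) = -2.786596, -p*log2(p) = 0.403855
  p = 16/69 = 0.231884: log2(p) = -2.108524, -p*log2(p) = 0.488933
  p = 19/69 = 0.275362: log2(p) = -1.860597, -p*log2(p) = 0.512338
H = 0.403855 + 0.466904 + 0.403855 + 0.488933 + 0.512338 = 2.275885

H = 2.2759 bits/symbol


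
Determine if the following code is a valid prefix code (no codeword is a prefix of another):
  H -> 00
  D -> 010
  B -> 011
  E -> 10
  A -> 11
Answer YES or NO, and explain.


Checking each pair (does one codeword prefix another?):
  H='00' vs D='010': no prefix
  H='00' vs B='011': no prefix
  H='00' vs E='10': no prefix
  H='00' vs A='11': no prefix
  D='010' vs H='00': no prefix
  D='010' vs B='011': no prefix
  D='010' vs E='10': no prefix
  D='010' vs A='11': no prefix
  B='011' vs H='00': no prefix
  B='011' vs D='010': no prefix
  B='011' vs E='10': no prefix
  B='011' vs A='11': no prefix
  E='10' vs H='00': no prefix
  E='10' vs D='010': no prefix
  E='10' vs B='011': no prefix
  E='10' vs A='11': no prefix
  A='11' vs H='00': no prefix
  A='11' vs D='010': no prefix
  A='11' vs B='011': no prefix
  A='11' vs E='10': no prefix
No violation found over all pairs.

YES -- this is a valid prefix code. No codeword is a prefix of any other codeword.


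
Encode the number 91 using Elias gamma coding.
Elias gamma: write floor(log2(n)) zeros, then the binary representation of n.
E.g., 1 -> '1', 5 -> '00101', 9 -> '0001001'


num_bits = floor(log2(91)) + 1 = 7
leading_zeros = num_bits - 1 = 6
binary(91) = 1011011

Elias gamma(91) = '000000' + '1011011' = 0000001011011 (13 bits)


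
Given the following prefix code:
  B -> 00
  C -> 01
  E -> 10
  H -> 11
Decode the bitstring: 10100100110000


Decoding step by step:
Bits 10 -> E
Bits 10 -> E
Bits 01 -> C
Bits 00 -> B
Bits 11 -> H
Bits 00 -> B
Bits 00 -> B


Decoded message: EECBHBB


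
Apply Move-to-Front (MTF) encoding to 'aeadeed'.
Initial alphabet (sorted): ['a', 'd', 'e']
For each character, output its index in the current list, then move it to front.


MTF encoding:
'a': index 0 in ['a', 'd', 'e'] -> ['a', 'd', 'e']
'e': index 2 in ['a', 'd', 'e'] -> ['e', 'a', 'd']
'a': index 1 in ['e', 'a', 'd'] -> ['a', 'e', 'd']
'd': index 2 in ['a', 'e', 'd'] -> ['d', 'a', 'e']
'e': index 2 in ['d', 'a', 'e'] -> ['e', 'd', 'a']
'e': index 0 in ['e', 'd', 'a'] -> ['e', 'd', 'a']
'd': index 1 in ['e', 'd', 'a'] -> ['d', 'e', 'a']


Output: [0, 2, 1, 2, 2, 0, 1]


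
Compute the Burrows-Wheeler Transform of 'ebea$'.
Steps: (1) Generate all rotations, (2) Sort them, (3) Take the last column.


Rotations (sorted):
  0: $ebea -> last char: a
  1: a$ebe -> last char: e
  2: bea$e -> last char: e
  3: ea$eb -> last char: b
  4: ebea$ -> last char: $


BWT = aeeb$


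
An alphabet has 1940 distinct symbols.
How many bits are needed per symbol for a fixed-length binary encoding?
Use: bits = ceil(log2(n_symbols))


log2(1940) = 10.9218
Bracket: 2^10 = 1024 < 1940 <= 2^11 = 2048
So ceil(log2(1940)) = 11

bits = ceil(log2(1940)) = ceil(10.9218) = 11 bits


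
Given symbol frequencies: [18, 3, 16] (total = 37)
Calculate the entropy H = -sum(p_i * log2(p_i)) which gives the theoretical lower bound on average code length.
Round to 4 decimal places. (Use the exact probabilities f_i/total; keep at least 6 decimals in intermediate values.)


Per-symbol terms -p_i * log2(p_i) with p_i = f_i/37:
  p = 18/37 = 0.486486: log2(p) = -1.039528, -p*log2(p) = 0.505717
  p = 3/37 = 0.081081: log2(p) = -3.624491, -p*log2(p) = 0.293878
  p = 16/37 = 0.432432: log2(p) = -1.209453, -p*log2(p) = 0.523007
H = 0.505717 + 0.293878 + 0.523007 = 1.322602

H = 1.3226 bits/symbol


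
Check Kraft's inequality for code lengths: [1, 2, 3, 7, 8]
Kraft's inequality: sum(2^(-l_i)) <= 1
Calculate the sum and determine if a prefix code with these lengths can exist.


Sum = 2^(-1) + 2^(-2) + 2^(-3) + 2^(-7) + 2^(-8)
    = 0.5 + 0.25 + 0.125 + 0.0078125 + 0.00390625
    = 227/256 = 0.88671875
Since 0.88671875 <= 1, Kraft's inequality IS satisfied.
A prefix code with these lengths CAN exist.

Kraft sum = 0.88671875. Satisfied.


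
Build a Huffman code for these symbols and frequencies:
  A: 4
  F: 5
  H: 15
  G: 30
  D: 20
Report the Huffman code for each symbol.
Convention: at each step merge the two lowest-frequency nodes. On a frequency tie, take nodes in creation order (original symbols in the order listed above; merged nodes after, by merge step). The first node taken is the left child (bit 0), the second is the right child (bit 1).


Huffman tree construction:
Step 1: Merge A(4) + F(5) = 9
Step 2: Merge (A+F)(9) + H(15) = 24
Step 3: Merge D(20) + ((A+F)+H)(24) = 44
Step 4: Merge G(30) + (D+((A+F)+H))(44) = 74
Read each symbol's code off the tree from the root (left child = 0, right child = 1).

Codes:
  A: 1100 (length 4)
  F: 1101 (length 4)
  H: 111 (length 3)
  G: 0 (length 1)
  D: 10 (length 2)
Average code length: 151/74 = 2.0405 bits/symbol


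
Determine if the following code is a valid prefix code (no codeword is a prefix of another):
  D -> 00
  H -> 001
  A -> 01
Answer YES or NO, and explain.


Checking each pair (does one codeword prefix another?):
  D='00' vs H='001': prefix -- VIOLATION

NO -- this is NOT a valid prefix code. D (00) is a prefix of H (001).


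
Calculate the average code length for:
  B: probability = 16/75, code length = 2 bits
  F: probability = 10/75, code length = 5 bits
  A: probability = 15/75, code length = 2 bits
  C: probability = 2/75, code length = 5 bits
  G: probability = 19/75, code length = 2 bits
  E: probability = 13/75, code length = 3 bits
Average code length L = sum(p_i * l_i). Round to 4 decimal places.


Weighted contributions p_i * l_i:
  B: (16/75) * 2 = 32/75
  F: (10/75) * 5 = 50/75
  A: (15/75) * 2 = 30/75
  C: (2/75) * 5 = 10/75
  G: (19/75) * 2 = 38/75
  E: (13/75) * 3 = 39/75
Sum = (32 + 50 + 30 + 10 + 38 + 39)/75 = 199/75

L = 199/75 = 2.6533 bits/symbol


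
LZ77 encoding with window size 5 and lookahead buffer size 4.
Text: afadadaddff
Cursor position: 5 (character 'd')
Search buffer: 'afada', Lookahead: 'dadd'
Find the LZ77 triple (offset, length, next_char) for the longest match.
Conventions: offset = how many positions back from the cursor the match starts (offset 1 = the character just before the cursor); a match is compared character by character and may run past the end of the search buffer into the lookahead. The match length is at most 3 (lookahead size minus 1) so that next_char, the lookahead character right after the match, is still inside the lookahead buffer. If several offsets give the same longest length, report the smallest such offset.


Try each offset into the search buffer:
  offset=1 (pos 4, char 'a'): match length 0
  offset=2 (pos 3, char 'd'): match length 3
  offset=3 (pos 2, char 'a'): match length 0
  offset=4 (pos 1, char 'f'): match length 0
  offset=5 (pos 0, char 'a'): match length 0
Longest match has length 3 at offset 2.
next_char = character at position 5 + 3 = 8 -> 'd'

Best match: offset=2, length=3 (matching 'dad' starting at position 3)
LZ77 triple: (2, 3, 'd')


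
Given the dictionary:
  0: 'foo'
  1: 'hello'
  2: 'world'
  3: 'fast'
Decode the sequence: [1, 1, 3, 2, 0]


Look up each index in the dictionary:
  1 -> 'hello'
  1 -> 'hello'
  3 -> 'fast'
  2 -> 'world'
  0 -> 'foo'

Decoded: "hello hello fast world foo"


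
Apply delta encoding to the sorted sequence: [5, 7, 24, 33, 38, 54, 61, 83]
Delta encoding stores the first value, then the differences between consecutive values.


First value: 5
Deltas:
  7 - 5 = 2
  24 - 7 = 17
  33 - 24 = 9
  38 - 33 = 5
  54 - 38 = 16
  61 - 54 = 7
  83 - 61 = 22


Delta encoded: [5, 2, 17, 9, 5, 16, 7, 22]


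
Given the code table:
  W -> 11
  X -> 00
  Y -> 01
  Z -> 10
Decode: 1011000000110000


Decoding:
10 -> Z
11 -> W
00 -> X
00 -> X
00 -> X
11 -> W
00 -> X
00 -> X


Result: ZWXXXWXX


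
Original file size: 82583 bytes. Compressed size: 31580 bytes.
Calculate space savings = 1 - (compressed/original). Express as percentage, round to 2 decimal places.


ratio = compressed/original = 31580/82583 = 0.382403
savings = 1 - ratio = 1 - 0.382403 = 0.617597
as a percentage: 0.617597 * 100 = 61.76%

Space savings = 1 - 31580/82583 = 61.76%


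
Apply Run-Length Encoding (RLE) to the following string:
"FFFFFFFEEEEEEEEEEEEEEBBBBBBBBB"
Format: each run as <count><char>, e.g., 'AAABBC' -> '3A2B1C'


Scanning runs left to right:
  i=0: run of 'F' x 7 -> '7F'
  i=7: run of 'E' x 14 -> '14E'
  i=21: run of 'B' x 9 -> '9B'

RLE = 7F14E9B


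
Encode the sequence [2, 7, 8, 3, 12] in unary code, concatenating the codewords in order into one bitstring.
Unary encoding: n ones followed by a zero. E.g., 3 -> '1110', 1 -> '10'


Encode each number as n ones followed by a terminating 0:
  2 -> 110 (3 bits)
  7 -> 11111110 (8 bits)
  8 -> 111111110 (9 bits)
  3 -> 1110 (4 bits)
  12 -> 1111111111110 (13 bits)
Total length = 3 + 8 + 9 + 4 + 13 = 37 bits.

Unary([2, 7, 8, 3, 12]) = 1101111111011111111011101111111111110 (37 bits)


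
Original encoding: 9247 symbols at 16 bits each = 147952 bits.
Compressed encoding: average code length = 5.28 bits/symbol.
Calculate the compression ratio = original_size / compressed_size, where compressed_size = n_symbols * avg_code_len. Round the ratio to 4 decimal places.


original_size = n_symbols * orig_bits = 9247 * 16 = 147952 bits
compressed_size = n_symbols * avg_code_len = 9247 * 5.28 = 48824.16 bits
ratio = original_size / compressed_size = 147952 / 48824.16 = 3.0303

Compression ratio = 3.0303


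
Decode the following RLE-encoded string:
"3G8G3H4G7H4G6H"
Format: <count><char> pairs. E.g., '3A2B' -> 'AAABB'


Expanding each <count><char> pair:
  3G -> 'GGG'
  8G -> 'GGGGGGGG'
  3H -> 'HHH'
  4G -> 'GGGG'
  7H -> 'HHHHHHH'
  4G -> 'GGGG'
  6H -> 'HHHHHH'

Decoded = GGGGGGGGGGGHHHGGGGHHHHHHHGGGGHHHHHH


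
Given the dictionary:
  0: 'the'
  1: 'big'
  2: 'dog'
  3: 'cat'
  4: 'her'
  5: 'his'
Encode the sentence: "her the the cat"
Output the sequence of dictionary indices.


Look up each word in the dictionary:
  'her' -> 4
  'the' -> 0
  'the' -> 0
  'cat' -> 3

Encoded: [4, 0, 0, 3]


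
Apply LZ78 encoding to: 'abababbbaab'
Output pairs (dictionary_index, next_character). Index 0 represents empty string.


LZ78 encoding steps:
Dictionary: {0: ''}
Step 1: w='' (idx 0), next='a' -> output (0, 'a'), add 'a' as idx 1
Step 2: w='' (idx 0), next='b' -> output (0, 'b'), add 'b' as idx 2
Step 3: w='a' (idx 1), next='b' -> output (1, 'b'), add 'ab' as idx 3
Step 4: w='ab' (idx 3), next='b' -> output (3, 'b'), add 'abb' as idx 4
Step 5: w='b' (idx 2), next='a' -> output (2, 'a'), add 'ba' as idx 5
Step 6: w='ab' (idx 3), end of input -> output (3, '')


Encoded: [(0, 'a'), (0, 'b'), (1, 'b'), (3, 'b'), (2, 'a'), (3, '')]


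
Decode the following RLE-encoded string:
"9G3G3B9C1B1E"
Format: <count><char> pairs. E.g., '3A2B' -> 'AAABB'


Expanding each <count><char> pair:
  9G -> 'GGGGGGGGG'
  3G -> 'GGG'
  3B -> 'BBB'
  9C -> 'CCCCCCCCC'
  1B -> 'B'
  1E -> 'E'

Decoded = GGGGGGGGGGGGBBBCCCCCCCCCBE


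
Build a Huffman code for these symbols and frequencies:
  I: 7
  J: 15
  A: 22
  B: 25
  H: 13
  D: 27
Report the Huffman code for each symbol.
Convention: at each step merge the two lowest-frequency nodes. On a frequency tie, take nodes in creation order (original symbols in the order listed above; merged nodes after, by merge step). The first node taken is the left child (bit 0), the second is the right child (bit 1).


Huffman tree construction:
Step 1: Merge I(7) + H(13) = 20
Step 2: Merge J(15) + (I+H)(20) = 35
Step 3: Merge A(22) + B(25) = 47
Step 4: Merge D(27) + (J+(I+H))(35) = 62
Step 5: Merge (A+B)(47) + (D+(J+(I+H)))(62) = 109
Read each symbol's code off the tree from the root (left child = 0, right child = 1).

Codes:
  I: 1110 (length 4)
  J: 110 (length 3)
  A: 00 (length 2)
  B: 01 (length 2)
  H: 1111 (length 4)
  D: 10 (length 2)
Average code length: 273/109 = 2.5046 bits/symbol


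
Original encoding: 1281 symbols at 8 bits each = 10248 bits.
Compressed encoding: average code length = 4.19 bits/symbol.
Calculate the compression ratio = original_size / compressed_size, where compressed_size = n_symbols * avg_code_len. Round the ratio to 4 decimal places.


original_size = n_symbols * orig_bits = 1281 * 8 = 10248 bits
compressed_size = n_symbols * avg_code_len = 1281 * 4.19 = 5367.39 bits
ratio = original_size / compressed_size = 10248 / 5367.39 = 1.9093

Compression ratio = 1.9093


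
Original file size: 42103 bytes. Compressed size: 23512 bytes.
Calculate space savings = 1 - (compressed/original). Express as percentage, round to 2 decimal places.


ratio = compressed/original = 23512/42103 = 0.55844
savings = 1 - ratio = 1 - 0.55844 = 0.44156
as a percentage: 0.44156 * 100 = 44.16%

Space savings = 1 - 23512/42103 = 44.16%
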